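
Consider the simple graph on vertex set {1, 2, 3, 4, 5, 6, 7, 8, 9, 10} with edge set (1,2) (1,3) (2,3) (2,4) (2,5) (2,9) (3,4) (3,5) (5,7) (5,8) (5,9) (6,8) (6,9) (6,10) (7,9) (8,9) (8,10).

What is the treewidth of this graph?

2

A width-2 tree decomposition is:
Bags: B1 = {2, 5, 9}  B2 = {2, 3, 5}  B3 = {5, 8, 9}  B4 = {2, 3, 4}  B5 = {6, 8, 9}  B6 = {5, 7, 9}  B7 = {6, 8, 10}  B8 = {1, 2, 3}
Tree: B1–B2, B1–B3, B2–B4, B3–B5, B1–B6, B5–B7, B2–B8
The largest bag has 3 vertices, giving width 2; this decomposition certifies tw(G) ≤ 2. On the other hand G contains the 3-clique {2, 5, 9}. A clique must lie in a single bag of any decomposition, so no decomposition can have width below 2. Therefore the treewidth is 2.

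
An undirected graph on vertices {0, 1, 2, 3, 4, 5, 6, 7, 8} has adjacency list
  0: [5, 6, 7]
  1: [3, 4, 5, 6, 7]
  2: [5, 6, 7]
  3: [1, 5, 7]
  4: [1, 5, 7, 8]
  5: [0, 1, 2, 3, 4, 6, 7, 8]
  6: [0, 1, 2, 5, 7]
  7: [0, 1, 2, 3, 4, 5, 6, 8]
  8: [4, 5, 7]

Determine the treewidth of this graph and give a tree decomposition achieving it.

Treewidth 3.
Bags: B1 = {2, 5, 6, 7}  B2 = {0, 5, 6, 7}  B3 = {1, 5, 6, 7}  B4 = {1, 4, 5, 7}  B5 = {4, 5, 7, 8}  B6 = {1, 3, 5, 7}
Tree: B1–B2, B2–B3, B3–B4, B4–B5, B3–B6

Every bag has size at most 4, so the width is 4 − 1 = 3 and tw(G) ≤ 3. For the lower bound, the 4 vertices {0, 5, 6, 7} are pairwise adjacent, and any tree decomposition puts a clique entirely inside one bag — forcing width ≥ 3. Combining the bounds, tw(G) = 3.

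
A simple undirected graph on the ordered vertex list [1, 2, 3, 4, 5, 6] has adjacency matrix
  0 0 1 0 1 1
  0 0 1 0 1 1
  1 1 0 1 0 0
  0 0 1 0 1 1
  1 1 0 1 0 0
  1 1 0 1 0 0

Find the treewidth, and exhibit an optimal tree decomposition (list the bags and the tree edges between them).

Treewidth 3.
One such decomposition:
Bags: B1 = {1, 2, 4, 5}  B2 = {1, 2, 3, 4}  B3 = {1, 2, 4, 6}
Tree: B1–B2, B2–B3

Every bag has size at most 4, so the width is 4 − 1 = 3 and tw(G) ≤ 3. For the lower bound: the 4 vertex sets {1,5}, {3,4}, {2}, {6} are disjoint, each induces a connected subgraph, and every pair is joined by at least one edge of G. Contracting each set to a single vertex therefore yields K_{4} as a minor, and since treewidth is minor-monotone, tw(G) ≥ tw(K_{4}) = 3. Combining the bounds, tw(G) = 3.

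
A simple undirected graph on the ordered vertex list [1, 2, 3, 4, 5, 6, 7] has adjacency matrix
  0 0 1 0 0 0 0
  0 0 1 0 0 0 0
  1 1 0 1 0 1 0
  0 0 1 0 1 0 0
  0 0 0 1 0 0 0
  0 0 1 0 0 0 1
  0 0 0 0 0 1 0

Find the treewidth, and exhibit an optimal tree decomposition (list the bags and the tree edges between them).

Every bag has size at most 2, so the width is 2 − 1 = 1 and tw(G) ≤ 1. Any graph with an edge has treewidth ≥ 1, and G has the edge 2–3. Combining the bounds, tw(G) = 1.

Treewidth 1.
One such decomposition:
Bags: B1 = {2, 3}  B2 = {3, 4}  B3 = {3, 6}  B4 = {1, 3}  B5 = {4, 5}  B6 = {6, 7}
Tree: B1–B2, B2–B3, B3–B4, B2–B5, B3–B6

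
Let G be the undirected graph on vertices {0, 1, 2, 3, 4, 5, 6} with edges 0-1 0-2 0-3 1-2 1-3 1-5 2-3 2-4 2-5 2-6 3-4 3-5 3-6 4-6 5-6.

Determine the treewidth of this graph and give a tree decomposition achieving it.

Each bag holds 4 vertices, so the decomposition has width 3, which upper-bounds the treewidth. Conversely, {0, 1, 2, 3} is a clique of size 4, and the vertices of any clique must share a bag in every tree decomposition; so some bag has ≥ 4 vertices and tw(G) ≥ 3. Hence tw(G) = 3 exactly.

Treewidth 3.
Bags: B1 = {1, 2, 3, 5}  B2 = {2, 3, 5, 6}  B3 = {2, 3, 4, 6}  B4 = {0, 1, 2, 3}
Tree: B1–B2, B2–B3, B1–B4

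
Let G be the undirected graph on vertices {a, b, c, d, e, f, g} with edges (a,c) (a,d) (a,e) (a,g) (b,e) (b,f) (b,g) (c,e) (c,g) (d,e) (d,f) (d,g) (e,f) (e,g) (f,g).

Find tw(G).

3

A width-3 tree decomposition is:
Bags: B1 = {b, e, f, g}  B2 = {d, e, f, g}  B3 = {a, d, e, g}  B4 = {a, c, e, g}
Tree: B1–B2, B2–B3, B3–B4
Every bag has size at most 4, so the width is 4 − 1 = 3 and tw(G) ≤ 3. For the lower bound, the 4 vertices {d, e, f, g} are pairwise adjacent, and any tree decomposition puts a clique entirely inside one bag — forcing width ≥ 3. Combining the bounds, tw(G) = 3.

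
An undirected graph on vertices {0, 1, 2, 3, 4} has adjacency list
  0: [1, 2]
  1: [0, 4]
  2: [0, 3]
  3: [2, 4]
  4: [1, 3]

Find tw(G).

2

A width-2 tree decomposition is:
Bags: B1 = {0, 1, 4}  B2 = {0, 3, 4}  B3 = {0, 2, 3}
Tree: B1–B2, B2–B3
Each bag holds 3 vertices, so the decomposition has width 2, which upper-bounds the treewidth. For the lower bound, G contains the cycle 0–1–4–3–2–0, so G is not a forest; only forests have treewidth ≤ 1, hence tw(G) ≥ 2. Therefore the treewidth is 2.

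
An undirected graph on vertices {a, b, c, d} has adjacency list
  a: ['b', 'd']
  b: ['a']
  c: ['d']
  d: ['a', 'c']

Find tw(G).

A width-1 tree decomposition is:
Bags: B1 = {c, d}  B2 = {a, d}  B3 = {a, b}
Tree: B1–B2, B2–B3
The largest bag has 2 vertices, giving width 1; this decomposition certifies tw(G) ≤ 1. G has an edge, so its treewidth is at least 1. Therefore the treewidth is 1.

1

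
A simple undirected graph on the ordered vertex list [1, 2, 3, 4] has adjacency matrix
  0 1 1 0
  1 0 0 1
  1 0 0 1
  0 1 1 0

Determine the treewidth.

2

A width-2 tree decomposition is:
Bags: B1 = {1, 2, 4}  B2 = {1, 3, 4}
Tree: B1–B2
The largest bag has 3 vertices, giving width 2; this decomposition certifies tw(G) ≤ 2. Since 4–2–1–3–4 is a cycle in G, G is not acyclic. Forests are exactly the graphs of treewidth ≤ 1, so tw(G) ≥ 2. The upper and lower bounds meet at 2, so that is the treewidth.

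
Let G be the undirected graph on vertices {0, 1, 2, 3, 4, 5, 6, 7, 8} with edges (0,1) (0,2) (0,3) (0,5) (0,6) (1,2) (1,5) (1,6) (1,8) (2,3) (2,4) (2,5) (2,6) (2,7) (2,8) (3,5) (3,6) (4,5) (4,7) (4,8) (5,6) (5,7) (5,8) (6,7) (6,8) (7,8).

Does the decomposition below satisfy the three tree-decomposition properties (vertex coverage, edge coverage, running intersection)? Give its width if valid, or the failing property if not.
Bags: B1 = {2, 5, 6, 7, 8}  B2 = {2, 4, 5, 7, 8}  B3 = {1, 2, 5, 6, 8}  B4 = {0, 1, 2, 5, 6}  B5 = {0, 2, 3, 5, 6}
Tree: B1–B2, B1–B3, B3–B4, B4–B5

Yes; width 4.

Vertex coverage: the bags together contain {0, 1, 2, 3, 4, 5, 6, 7, 8}, the full vertex set. Edge coverage: each edge of G has both endpoints in at least one bag. Running intersection: for every vertex, the bags containing it form a connected subtree. All three properties hold, so this is a valid tree decomposition of width max|bag| − 1 = 4, and hence tw(G) ≤ 4.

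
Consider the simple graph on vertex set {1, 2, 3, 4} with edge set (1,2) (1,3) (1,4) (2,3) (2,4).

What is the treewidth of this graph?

2

A width-2 tree decomposition is:
Bags: B1 = {1, 2, 3}  B2 = {1, 2, 4}
Tree: B1–B2
Every bag has size at most 3, so the width is 3 − 1 = 2 and tw(G) ≤ 2. Conversely, {1, 2, 3} is a clique of size 3, and the vertices of any clique must share a bag in every tree decomposition; so some bag has ≥ 3 vertices and tw(G) ≥ 2. The upper and lower bounds meet at 2, so that is the treewidth.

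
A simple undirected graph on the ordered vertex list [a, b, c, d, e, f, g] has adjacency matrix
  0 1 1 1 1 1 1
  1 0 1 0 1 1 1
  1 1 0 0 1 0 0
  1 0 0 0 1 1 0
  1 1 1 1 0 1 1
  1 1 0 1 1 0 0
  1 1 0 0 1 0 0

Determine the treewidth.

3

A width-3 tree decomposition is:
Bags: B1 = {a, d, e, f}  B2 = {a, b, e, f}  B3 = {a, b, c, e}  B4 = {a, b, e, g}
Tree: B1–B2, B2–B3, B3–B4
Each bag holds 4 vertices, so the decomposition has width 3, which upper-bounds the treewidth. On the other hand G contains the 4-clique {a, d, e, f}. A clique must lie in a single bag of any decomposition, so no decomposition can have width below 3. Therefore the treewidth is 3.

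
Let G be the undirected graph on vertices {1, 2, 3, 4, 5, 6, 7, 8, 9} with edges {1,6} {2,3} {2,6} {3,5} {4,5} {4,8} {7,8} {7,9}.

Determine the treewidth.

A width-1 tree decomposition is:
Bags: B1 = {1, 6}  B2 = {2, 6}  B3 = {2, 3}  B4 = {3, 5}  B5 = {4, 5}  B6 = {4, 8}  B7 = {7, 8}  B8 = {7, 9}
Tree: B1–B2, B2–B3, B3–B4, B4–B5, B5–B6, B6–B7, B7–B8
The largest bag has 2 vertices, giving width 1; this decomposition certifies tw(G) ≤ 1. Any graph with an edge has treewidth ≥ 1, and G has the edge 1–6. Combining the bounds, tw(G) = 1.

1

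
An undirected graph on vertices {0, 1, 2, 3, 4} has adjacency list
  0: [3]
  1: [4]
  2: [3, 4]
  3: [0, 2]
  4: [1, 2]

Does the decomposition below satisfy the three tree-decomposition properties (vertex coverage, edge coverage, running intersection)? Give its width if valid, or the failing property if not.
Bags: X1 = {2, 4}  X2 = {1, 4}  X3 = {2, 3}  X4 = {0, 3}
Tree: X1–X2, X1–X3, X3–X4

Yes; width 1.

Vertex coverage: the bags together contain {0, 1, 2, 3, 4}, the full vertex set. Edge coverage: each edge of G has both endpoints in at least one bag. Running intersection: for every vertex, the bags containing it form a connected subtree. All three properties hold, so this is a valid tree decomposition of width max|bag| − 1 = 1, and hence tw(G) ≤ 1.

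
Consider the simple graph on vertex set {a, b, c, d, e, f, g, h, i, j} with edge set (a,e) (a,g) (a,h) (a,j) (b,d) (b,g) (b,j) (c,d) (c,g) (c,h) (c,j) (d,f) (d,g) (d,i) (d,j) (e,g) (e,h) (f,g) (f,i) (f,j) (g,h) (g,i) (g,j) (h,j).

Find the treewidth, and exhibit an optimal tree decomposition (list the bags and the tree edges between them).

The largest bag has 4 vertices, giving width 3; this decomposition certifies tw(G) ≤ 3. For the lower bound, the 4 vertices {c, d, g, j} are pairwise adjacent, and any tree decomposition puts a clique entirely inside one bag — forcing width ≥ 3. Therefore the treewidth is 3.

Treewidth 3.
One such decomposition:
Bags: B1 = {a, e, g, h}  B2 = {a, g, h, j}  B3 = {c, g, h, j}  B4 = {c, d, g, j}  B5 = {d, f, g, j}  B6 = {b, d, g, j}  B7 = {d, f, g, i}
Tree: B1–B2, B2–B3, B3–B4, B4–B5, B4–B6, B5–B7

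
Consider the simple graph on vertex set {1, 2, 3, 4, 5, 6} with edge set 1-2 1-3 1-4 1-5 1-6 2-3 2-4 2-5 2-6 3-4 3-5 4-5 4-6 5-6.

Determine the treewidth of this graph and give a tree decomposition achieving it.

Every bag has size at most 5, so the width is 5 − 1 = 4 and tw(G) ≤ 4. On the other hand G contains the 5-clique {1, 2, 3, 4, 5}. A clique must lie in a single bag of any decomposition, so no decomposition can have width below 4. Therefore the treewidth is 4.

Treewidth 4.
Bags: B1 = {1, 2, 4, 5, 6}  B2 = {1, 2, 3, 4, 5}
Tree: B1–B2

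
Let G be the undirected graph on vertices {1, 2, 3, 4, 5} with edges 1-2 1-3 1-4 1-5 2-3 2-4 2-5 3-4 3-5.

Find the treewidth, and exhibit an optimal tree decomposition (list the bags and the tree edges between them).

Treewidth 3.
Bags: B1 = {1, 2, 3, 5}  B2 = {1, 2, 3, 4}
Tree: B1–B2

Every bag has size at most 4, so the width is 4 − 1 = 3 and tw(G) ≤ 3. On the other hand G contains the 4-clique {1, 2, 3, 4}. A clique must lie in a single bag of any decomposition, so no decomposition can have width below 3. Combining the bounds, tw(G) = 3.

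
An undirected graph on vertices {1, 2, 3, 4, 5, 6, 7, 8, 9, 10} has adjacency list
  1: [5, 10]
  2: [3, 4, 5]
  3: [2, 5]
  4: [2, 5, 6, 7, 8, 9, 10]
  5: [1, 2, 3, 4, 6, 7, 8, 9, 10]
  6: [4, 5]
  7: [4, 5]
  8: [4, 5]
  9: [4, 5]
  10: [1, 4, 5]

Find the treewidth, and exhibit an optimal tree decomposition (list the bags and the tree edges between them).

Treewidth 2.
One optimal decomposition is:
Bags: B1 = {4, 5, 8}  B2 = {2, 4, 5}  B3 = {4, 5, 6}  B4 = {2, 3, 5}  B5 = {4, 5, 10}  B6 = {1, 5, 10}  B7 = {4, 5, 7}  B8 = {4, 5, 9}
Tree: B1–B2, B2–B3, B2–B4, B2–B5, B5–B6, B3–B7, B7–B8

Each bag holds 3 vertices, so the decomposition has width 2, which upper-bounds the treewidth. Conversely, {1, 5, 10} is a clique of size 3, and the vertices of any clique must share a bag in every tree decomposition; so some bag has ≥ 3 vertices and tw(G) ≥ 2. The upper and lower bounds meet at 2, so that is the treewidth.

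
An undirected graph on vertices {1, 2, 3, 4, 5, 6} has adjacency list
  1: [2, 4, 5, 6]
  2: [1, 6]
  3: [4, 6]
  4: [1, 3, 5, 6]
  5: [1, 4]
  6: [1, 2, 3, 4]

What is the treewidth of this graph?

A width-2 tree decomposition is:
Bags: B1 = {3, 4, 6}  B2 = {1, 4, 6}  B3 = {1, 2, 6}  B4 = {1, 4, 5}
Tree: B1–B2, B2–B3, B2–B4
The largest bag has 3 vertices, giving width 2; this decomposition certifies tw(G) ≤ 2. Conversely, {1, 2, 6} is a clique of size 3, and the vertices of any clique must share a bag in every tree decomposition; so some bag has ≥ 3 vertices and tw(G) ≥ 2. The upper and lower bounds meet at 2, so that is the treewidth.

2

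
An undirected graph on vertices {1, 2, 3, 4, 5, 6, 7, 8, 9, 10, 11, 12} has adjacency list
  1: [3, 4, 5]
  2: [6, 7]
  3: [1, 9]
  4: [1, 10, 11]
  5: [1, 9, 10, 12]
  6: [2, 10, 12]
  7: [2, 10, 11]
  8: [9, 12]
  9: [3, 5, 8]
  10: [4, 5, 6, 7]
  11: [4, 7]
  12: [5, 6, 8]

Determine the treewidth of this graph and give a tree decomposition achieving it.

Treewidth 3.
One such decomposition:
Bags: B1 = {1, 3, 8, 9}  B2 = {1, 5, 8, 9}  B3 = {1, 5, 8, 12}  B4 = {1, 4, 5, 12}  B5 = {4, 5, 10, 12}  B6 = {4, 6, 10, 12}  B7 = {4, 6, 10, 11}  B8 = {6, 7, 10, 11}  B9 = {2, 6, 7, 11}
Tree: B1–B2, B2–B3, B3–B4, B4–B5, B5–B6, B6–B7, B7–B8, B8–B9

The largest bag has 4 vertices, giving width 3; this decomposition certifies tw(G) ≤ 3. For the lower bound: the 4 vertex sets {3,8,9}, {1}, {5}, {4,6,10,12} are disjoint, each induces a connected subgraph, and every pair is joined by at least one edge of G. Contracting each set to a single vertex therefore yields K_{4} as a minor, and since treewidth is minor-monotone, tw(G) ≥ tw(K_{4}) = 3. The upper and lower bounds meet at 3, so that is the treewidth.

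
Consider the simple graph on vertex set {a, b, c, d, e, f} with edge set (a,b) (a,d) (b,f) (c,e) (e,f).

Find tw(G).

1

A width-1 tree decomposition is:
Bags: B1 = {b, f}  B2 = {a, b}  B3 = {e, f}  B4 = {c, e}  B5 = {a, d}
Tree: B1–B2, B1–B3, B3–B4, B2–B5
Every bag has size at most 2, so the width is 2 − 1 = 1 and tw(G) ≤ 1. Any graph with an edge has treewidth ≥ 1, and G has the edge b–f. Hence tw(G) = 1 exactly.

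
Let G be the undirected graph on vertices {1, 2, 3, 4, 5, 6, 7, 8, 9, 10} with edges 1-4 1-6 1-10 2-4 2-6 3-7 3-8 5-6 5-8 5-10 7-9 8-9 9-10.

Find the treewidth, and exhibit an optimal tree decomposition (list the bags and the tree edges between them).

Treewidth 2.
Bags: B1 = {2, 4, 6}  B2 = {1, 4, 6}  B3 = {1, 5, 6}  B4 = {1, 5, 10}  B5 = {5, 8, 10}  B6 = {8, 9, 10}  B7 = {3, 8, 9}  B8 = {3, 7, 9}
Tree: B1–B2, B2–B3, B3–B4, B4–B5, B5–B6, B6–B7, B7–B8

The largest bag has 3 vertices, giving width 2; this decomposition certifies tw(G) ≤ 2. For the lower bound, G contains the cycle 2–4–1–6–2, so G is not a forest; only forests have treewidth ≤ 1, hence tw(G) ≥ 2. The upper and lower bounds meet at 2, so that is the treewidth.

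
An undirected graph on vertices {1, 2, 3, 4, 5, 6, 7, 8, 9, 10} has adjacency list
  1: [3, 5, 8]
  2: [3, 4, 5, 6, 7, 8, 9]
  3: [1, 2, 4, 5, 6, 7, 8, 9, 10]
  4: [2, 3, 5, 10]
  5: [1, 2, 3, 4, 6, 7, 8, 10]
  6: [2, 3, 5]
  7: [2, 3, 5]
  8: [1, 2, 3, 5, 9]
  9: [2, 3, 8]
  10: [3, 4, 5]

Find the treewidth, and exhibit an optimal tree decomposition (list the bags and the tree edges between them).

Treewidth 3.
Bags: B1 = {2, 3, 8, 9}  B2 = {2, 3, 5, 8}  B3 = {2, 3, 4, 5}  B4 = {2, 3, 5, 6}  B5 = {2, 3, 5, 7}  B6 = {1, 3, 5, 8}  B7 = {3, 4, 5, 10}
Tree: B1–B2, B2–B3, B3–B4, B4–B5, B2–B6, B3–B7

The largest bag has 4 vertices, giving width 3; this decomposition certifies tw(G) ≤ 3. For the lower bound, the 4 vertices {2, 3, 8, 9} are pairwise adjacent, and any tree decomposition puts a clique entirely inside one bag — forcing width ≥ 3. Combining the bounds, tw(G) = 3.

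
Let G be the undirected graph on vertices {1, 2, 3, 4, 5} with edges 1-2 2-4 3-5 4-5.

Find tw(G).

A width-1 tree decomposition is:
Bags: B1 = {1, 2}  B2 = {2, 4}  B3 = {4, 5}  B4 = {3, 5}
Tree: B1–B2, B2–B3, B3–B4
Every bag has size at most 2, so the width is 2 − 1 = 1 and tw(G) ≤ 1. Since G has at least one edge (e.g. 1–2), it is not an edgeless graph, so tw(G) ≥ 1. The upper and lower bounds meet at 1, so that is the treewidth.

1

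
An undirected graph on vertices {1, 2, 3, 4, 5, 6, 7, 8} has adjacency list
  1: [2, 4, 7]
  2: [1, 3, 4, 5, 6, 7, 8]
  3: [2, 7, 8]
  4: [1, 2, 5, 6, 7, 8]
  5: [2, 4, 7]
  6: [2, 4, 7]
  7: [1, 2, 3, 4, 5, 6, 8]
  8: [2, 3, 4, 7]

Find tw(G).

3

A width-3 tree decomposition is:
Bags: B1 = {2, 4, 7, 8}  B2 = {2, 3, 7, 8}  B3 = {1, 2, 4, 7}  B4 = {2, 4, 6, 7}  B5 = {2, 4, 5, 7}
Tree: B1–B2, B1–B3, B3–B4, B3–B5
The largest bag has 4 vertices, giving width 3; this decomposition certifies tw(G) ≤ 3. Conversely, {2, 3, 7, 8} is a clique of size 4, and the vertices of any clique must share a bag in every tree decomposition; so some bag has ≥ 4 vertices and tw(G) ≥ 3. Combining the bounds, tw(G) = 3.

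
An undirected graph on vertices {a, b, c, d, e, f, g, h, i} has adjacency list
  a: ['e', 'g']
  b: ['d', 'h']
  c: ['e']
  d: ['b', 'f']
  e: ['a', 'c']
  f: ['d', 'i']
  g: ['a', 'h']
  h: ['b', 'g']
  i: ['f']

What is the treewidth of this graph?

1

A width-1 tree decomposition is:
Bags: B1 = {c, e}  B2 = {a, e}  B3 = {a, g}  B4 = {g, h}  B5 = {b, h}  B6 = {b, d}  B7 = {d, f}  B8 = {f, i}
Tree: B1–B2, B2–B3, B3–B4, B4–B5, B5–B6, B6–B7, B7–B8
The largest bag has 2 vertices, giving width 1; this decomposition certifies tw(G) ≤ 1. Any graph with an edge has treewidth ≥ 1, and G has the edge c–e. Combining the bounds, tw(G) = 1.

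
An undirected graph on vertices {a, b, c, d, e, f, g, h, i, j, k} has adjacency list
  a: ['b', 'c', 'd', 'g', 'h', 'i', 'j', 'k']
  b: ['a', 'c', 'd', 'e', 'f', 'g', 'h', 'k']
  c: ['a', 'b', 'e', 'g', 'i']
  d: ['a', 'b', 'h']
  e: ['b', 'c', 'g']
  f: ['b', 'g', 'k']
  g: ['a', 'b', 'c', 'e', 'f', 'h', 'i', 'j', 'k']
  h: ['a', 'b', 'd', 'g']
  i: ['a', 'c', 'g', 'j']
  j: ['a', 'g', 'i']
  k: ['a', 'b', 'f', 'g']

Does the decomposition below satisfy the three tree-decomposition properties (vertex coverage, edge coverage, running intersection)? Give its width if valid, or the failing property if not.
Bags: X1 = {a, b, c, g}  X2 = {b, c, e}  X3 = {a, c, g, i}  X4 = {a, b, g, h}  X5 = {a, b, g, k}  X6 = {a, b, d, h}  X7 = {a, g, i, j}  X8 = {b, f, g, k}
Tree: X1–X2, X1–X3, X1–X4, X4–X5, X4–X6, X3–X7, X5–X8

No — edge (g,e) lies in no bag.

A tree decomposition must satisfy three properties: every vertex lies in some bag; for every edge, both endpoints lie together in some bag; and for every vertex, the bags containing it form a connected subtree. Here edge (g,e) lies in no bag, so the decomposition is invalid.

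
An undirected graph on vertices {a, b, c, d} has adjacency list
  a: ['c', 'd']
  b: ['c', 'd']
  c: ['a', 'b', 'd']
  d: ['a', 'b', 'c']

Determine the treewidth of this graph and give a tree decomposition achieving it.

Every bag has size at most 3, so the width is 3 − 1 = 2 and tw(G) ≤ 2. For the lower bound, the 3 vertices {a, c, d} are pairwise adjacent, and any tree decomposition puts a clique entirely inside one bag — forcing width ≥ 2. Therefore the treewidth is 2.

Treewidth 2.
Bags: B1 = {b, c, d}  B2 = {a, c, d}
Tree: B1–B2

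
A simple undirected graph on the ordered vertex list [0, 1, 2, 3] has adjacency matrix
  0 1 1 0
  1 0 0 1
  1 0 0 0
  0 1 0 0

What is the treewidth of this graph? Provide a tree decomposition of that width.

Treewidth 1.
One such decomposition:
Bags: B1 = {0, 1}  B2 = {0, 2}  B3 = {1, 3}
Tree: B1–B2, B1–B3

Each bag holds 2 vertices, so the decomposition has width 1, which upper-bounds the treewidth. Since G has at least one edge (e.g. 1–0), it is not an edgeless graph, so tw(G) ≥ 1. Combining the bounds, tw(G) = 1.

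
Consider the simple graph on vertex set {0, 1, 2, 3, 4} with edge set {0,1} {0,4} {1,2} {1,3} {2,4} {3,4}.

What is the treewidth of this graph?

2

A width-2 tree decomposition is:
Bags: B1 = {1, 3, 4}  B2 = {0, 1, 4}  B3 = {1, 2, 4}
Tree: B1–B2, B2–B3
Every bag has size at most 3, so the width is 3 − 1 = 2 and tw(G) ≤ 2. The edges 3–1–0–4–3 form a cycle, so G is not a tree and its treewidth is at least 2. Combining the bounds, tw(G) = 2.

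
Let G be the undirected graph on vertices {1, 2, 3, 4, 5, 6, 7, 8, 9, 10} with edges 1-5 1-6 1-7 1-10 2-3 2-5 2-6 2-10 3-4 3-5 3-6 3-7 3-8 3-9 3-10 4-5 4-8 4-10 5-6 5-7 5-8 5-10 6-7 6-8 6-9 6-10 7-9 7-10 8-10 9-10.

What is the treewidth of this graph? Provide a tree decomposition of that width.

Every bag has size at most 5, so the width is 5 − 1 = 4 and tw(G) ≤ 4. For the lower bound, the 5 vertices {1, 5, 6, 7, 10} are pairwise adjacent, and any tree decomposition puts a clique entirely inside one bag — forcing width ≥ 4. Hence tw(G) = 4 exactly.

Treewidth 4.
One optimal decomposition is:
Bags: B1 = {3, 4, 5, 8, 10}  B2 = {3, 5, 6, 8, 10}  B3 = {3, 5, 6, 7, 10}  B4 = {2, 3, 5, 6, 10}  B5 = {1, 5, 6, 7, 10}  B6 = {3, 6, 7, 9, 10}
Tree: B1–B2, B2–B3, B3–B4, B3–B5, B3–B6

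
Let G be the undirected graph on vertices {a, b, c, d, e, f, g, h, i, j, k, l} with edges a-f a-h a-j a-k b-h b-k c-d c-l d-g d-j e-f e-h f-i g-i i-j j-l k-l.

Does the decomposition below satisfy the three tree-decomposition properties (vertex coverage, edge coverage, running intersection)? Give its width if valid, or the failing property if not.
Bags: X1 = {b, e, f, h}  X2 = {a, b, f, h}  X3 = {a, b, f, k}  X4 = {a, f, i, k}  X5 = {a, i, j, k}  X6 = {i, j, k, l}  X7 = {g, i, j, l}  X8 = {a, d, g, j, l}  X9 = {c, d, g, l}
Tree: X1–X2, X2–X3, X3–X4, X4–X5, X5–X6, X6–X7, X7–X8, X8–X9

A tree decomposition must satisfy three properties: every vertex lies in some bag; for every edge, both endpoints lie together in some bag; and for every vertex, the bags containing it form a connected subtree. Here bags containing vertex a are not connected in the tree, so the decomposition is invalid.

No — bags containing vertex a are not connected in the tree.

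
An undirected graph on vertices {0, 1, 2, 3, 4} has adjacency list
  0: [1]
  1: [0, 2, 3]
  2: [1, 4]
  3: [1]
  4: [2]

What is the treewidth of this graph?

A width-1 tree decomposition is:
Bags: B1 = {1, 2}  B2 = {0, 1}  B3 = {2, 4}  B4 = {1, 3}
Tree: B1–B2, B1–B3, B2–B4
The largest bag has 2 vertices, giving width 1; this decomposition certifies tw(G) ≤ 1. Since G has at least one edge (e.g. 1–2), it is not an edgeless graph, so tw(G) ≥ 1. Therefore the treewidth is 1.

1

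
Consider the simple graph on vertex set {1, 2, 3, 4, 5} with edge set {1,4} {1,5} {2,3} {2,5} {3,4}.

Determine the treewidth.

A width-2 tree decomposition is:
Bags: B1 = {2, 3, 4}  B2 = {2, 4, 5}  B3 = {1, 4, 5}
Tree: B1–B2, B2–B3
Every bag has size at most 3, so the width is 3 − 1 = 2 and tw(G) ≤ 2. For the lower bound, G contains the cycle 4–3–2–5–1–4, so G is not a forest; only forests have treewidth ≤ 1, hence tw(G) ≥ 2. The upper and lower bounds meet at 2, so that is the treewidth.

2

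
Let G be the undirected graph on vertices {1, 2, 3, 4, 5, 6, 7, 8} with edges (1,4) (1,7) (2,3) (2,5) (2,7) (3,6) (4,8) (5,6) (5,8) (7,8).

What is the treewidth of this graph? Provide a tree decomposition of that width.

Treewidth 2.
One optimal decomposition is:
Bags: B1 = {1, 4, 8}  B2 = {1, 7, 8}  B3 = {5, 7, 8}  B4 = {2, 5, 7}  B5 = {2, 5, 6}  B6 = {2, 3, 6}
Tree: B1–B2, B2–B3, B3–B4, B4–B5, B5–B6

Each bag holds 3 vertices, so the decomposition has width 2, which upper-bounds the treewidth. For the lower bound, G contains the cycle 4–1–7–8–4, so G is not a forest; only forests have treewidth ≤ 1, hence tw(G) ≥ 2. The upper and lower bounds meet at 2, so that is the treewidth.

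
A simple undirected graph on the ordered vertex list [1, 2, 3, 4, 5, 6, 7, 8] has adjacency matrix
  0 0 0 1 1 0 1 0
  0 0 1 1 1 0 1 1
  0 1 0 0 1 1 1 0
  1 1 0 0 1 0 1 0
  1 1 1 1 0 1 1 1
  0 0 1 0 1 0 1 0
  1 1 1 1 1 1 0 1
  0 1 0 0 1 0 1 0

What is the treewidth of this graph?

3

A width-3 tree decomposition is:
Bags: B1 = {2, 5, 7, 8}  B2 = {2, 4, 5, 7}  B3 = {1, 4, 5, 7}  B4 = {2, 3, 5, 7}  B5 = {3, 5, 6, 7}
Tree: B1–B2, B2–B3, B1–B4, B4–B5
The largest bag has 4 vertices, giving width 3; this decomposition certifies tw(G) ≤ 3. Conversely, {1, 4, 5, 7} is a clique of size 4, and the vertices of any clique must share a bag in every tree decomposition; so some bag has ≥ 4 vertices and tw(G) ≥ 3. Hence tw(G) = 3 exactly.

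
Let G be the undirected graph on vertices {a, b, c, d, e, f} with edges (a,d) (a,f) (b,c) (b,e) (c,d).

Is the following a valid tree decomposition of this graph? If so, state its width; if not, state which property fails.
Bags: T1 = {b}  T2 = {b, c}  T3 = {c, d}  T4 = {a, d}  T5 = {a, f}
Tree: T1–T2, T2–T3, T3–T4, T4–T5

No — vertex e appears in no bag.

A tree decomposition must satisfy three properties: every vertex lies in some bag; for every edge, both endpoints lie together in some bag; and for every vertex, the bags containing it form a connected subtree. Here vertex e appears in no bag, so the decomposition is invalid.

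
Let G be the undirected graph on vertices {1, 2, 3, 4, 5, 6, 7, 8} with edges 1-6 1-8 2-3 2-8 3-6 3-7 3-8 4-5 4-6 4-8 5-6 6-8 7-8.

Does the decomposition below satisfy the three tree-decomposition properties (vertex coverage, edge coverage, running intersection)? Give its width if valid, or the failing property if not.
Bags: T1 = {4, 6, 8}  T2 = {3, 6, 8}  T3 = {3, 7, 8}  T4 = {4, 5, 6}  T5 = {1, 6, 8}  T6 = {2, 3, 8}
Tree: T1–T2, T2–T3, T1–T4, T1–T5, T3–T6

Every vertex of G appears in some bag (union = {1, 2, 3, 4, 5, 6, 7, 8}); every edge is covered by a bag; and for each vertex v the set of bags containing v is connected in the bag tree. The decomposition is therefore valid. The largest bag has 3 vertices, so the width is 2.

Yes; width 2.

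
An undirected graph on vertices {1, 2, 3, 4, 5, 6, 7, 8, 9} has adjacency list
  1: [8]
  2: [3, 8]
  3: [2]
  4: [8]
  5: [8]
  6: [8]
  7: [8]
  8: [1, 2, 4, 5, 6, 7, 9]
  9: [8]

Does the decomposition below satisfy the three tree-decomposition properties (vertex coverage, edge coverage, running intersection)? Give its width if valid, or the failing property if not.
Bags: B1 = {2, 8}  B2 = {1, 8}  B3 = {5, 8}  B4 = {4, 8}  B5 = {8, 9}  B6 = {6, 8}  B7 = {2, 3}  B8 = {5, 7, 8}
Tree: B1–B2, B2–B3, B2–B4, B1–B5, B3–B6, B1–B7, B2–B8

No — bags containing vertex 5 are not connected in the tree.

A tree decomposition must satisfy three properties: every vertex lies in some bag; for every edge, both endpoints lie together in some bag; and for every vertex, the bags containing it form a connected subtree. Here bags containing vertex 5 are not connected in the tree, so the decomposition is invalid.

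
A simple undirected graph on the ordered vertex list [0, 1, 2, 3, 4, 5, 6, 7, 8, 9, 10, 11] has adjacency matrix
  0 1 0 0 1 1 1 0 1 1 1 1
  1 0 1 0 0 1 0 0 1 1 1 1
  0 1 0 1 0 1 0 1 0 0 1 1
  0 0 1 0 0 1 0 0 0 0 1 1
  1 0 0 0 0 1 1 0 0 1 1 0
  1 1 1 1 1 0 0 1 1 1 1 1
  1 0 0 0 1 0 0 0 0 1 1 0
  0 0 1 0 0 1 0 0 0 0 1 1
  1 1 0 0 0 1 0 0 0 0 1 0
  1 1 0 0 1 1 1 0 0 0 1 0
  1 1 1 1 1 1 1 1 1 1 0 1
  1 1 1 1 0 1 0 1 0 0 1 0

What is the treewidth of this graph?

4

A width-4 tree decomposition is:
Bags: B1 = {1, 2, 5, 10, 11}  B2 = {0, 1, 5, 10, 11}  B3 = {0, 1, 5, 9, 10}  B4 = {2, 3, 5, 10, 11}  B5 = {0, 4, 5, 9, 10}  B6 = {0, 1, 5, 8, 10}  B7 = {2, 5, 7, 10, 11}  B8 = {0, 4, 6, 9, 10}
Tree: B1–B2, B2–B3, B1–B4, B3–B5, B3–B6, B4–B7, B5–B8
Each bag holds 5 vertices, so the decomposition has width 4, which upper-bounds the treewidth. Conversely, {0, 1, 5, 8, 10} is a clique of size 5, and the vertices of any clique must share a bag in every tree decomposition; so some bag has ≥ 5 vertices and tw(G) ≥ 4. Combining the bounds, tw(G) = 4.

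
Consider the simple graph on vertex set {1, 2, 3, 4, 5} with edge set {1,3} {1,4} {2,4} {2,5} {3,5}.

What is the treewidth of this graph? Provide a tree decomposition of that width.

Every bag has size at most 3, so the width is 3 − 1 = 2 and tw(G) ≤ 2. The edges 3–1–4–2–5–3 form a cycle, so G is not a tree and its treewidth is at least 2. The upper and lower bounds meet at 2, so that is the treewidth.

Treewidth 2.
Bags: B1 = {1, 3, 4}  B2 = {2, 3, 4}  B3 = {2, 3, 5}
Tree: B1–B2, B2–B3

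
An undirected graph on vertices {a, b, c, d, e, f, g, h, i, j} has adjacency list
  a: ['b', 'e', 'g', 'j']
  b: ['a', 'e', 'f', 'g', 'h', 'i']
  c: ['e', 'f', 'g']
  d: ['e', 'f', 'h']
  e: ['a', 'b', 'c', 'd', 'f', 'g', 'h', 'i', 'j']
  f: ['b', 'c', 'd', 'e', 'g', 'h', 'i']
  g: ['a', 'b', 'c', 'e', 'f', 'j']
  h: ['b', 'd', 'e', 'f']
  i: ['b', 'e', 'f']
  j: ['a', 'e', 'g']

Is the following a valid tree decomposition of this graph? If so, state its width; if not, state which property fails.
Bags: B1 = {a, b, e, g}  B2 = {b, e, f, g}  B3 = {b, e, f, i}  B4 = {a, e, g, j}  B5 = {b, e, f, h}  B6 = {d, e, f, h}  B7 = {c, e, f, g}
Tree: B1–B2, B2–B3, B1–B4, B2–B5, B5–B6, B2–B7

Yes; width 3.

Every vertex of G appears in some bag (union = {a, b, c, d, e, f, g, h, i, j}); every edge is covered by a bag; and for each vertex v the set of bags containing v is connected in the bag tree. The decomposition is therefore valid. The largest bag has 4 vertices, so the width is 3.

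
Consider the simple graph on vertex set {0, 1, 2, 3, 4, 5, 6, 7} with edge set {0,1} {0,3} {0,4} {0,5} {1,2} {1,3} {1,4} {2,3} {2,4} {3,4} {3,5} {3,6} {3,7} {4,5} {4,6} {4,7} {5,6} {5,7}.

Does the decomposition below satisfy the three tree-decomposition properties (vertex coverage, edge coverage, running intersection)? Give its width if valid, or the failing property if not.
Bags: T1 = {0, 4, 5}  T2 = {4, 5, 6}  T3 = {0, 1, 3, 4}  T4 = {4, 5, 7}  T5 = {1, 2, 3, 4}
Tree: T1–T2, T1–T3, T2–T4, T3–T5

A tree decomposition must satisfy three properties: every vertex lies in some bag; for every edge, both endpoints lie together in some bag; and for every vertex, the bags containing it form a connected subtree. Here edge (3,5) lies in no bag, so the decomposition is invalid.

No — edge (3,5) lies in no bag.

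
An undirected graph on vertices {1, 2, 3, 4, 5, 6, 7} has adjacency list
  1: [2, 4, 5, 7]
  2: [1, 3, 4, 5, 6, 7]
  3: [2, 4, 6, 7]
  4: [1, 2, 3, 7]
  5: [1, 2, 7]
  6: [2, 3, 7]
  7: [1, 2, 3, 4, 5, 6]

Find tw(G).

A width-3 tree decomposition is:
Bags: B1 = {2, 3, 4, 7}  B2 = {2, 3, 6, 7}  B3 = {1, 2, 4, 7}  B4 = {1, 2, 5, 7}
Tree: B1–B2, B1–B3, B3–B4
Each bag holds 4 vertices, so the decomposition has width 3, which upper-bounds the treewidth. For the lower bound, the 4 vertices {1, 2, 4, 7} are pairwise adjacent, and any tree decomposition puts a clique entirely inside one bag — forcing width ≥ 3. Hence tw(G) = 3 exactly.

3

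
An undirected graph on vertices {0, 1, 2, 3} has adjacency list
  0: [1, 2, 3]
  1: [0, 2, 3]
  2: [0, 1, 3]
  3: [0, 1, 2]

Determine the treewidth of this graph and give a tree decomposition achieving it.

With just one bag of size 4, the width is 4 − 1 = 3, so tw(G) ≤ 3. For the lower bound, the 4 vertices {0, 1, 2, 3} are pairwise adjacent, and any tree decomposition puts a clique entirely inside one bag — forcing width ≥ 3. Combining the bounds, tw(G) = 3.

Treewidth 3.
One such decomposition:
Bags: B1 = {0, 1, 2, 3}
Tree: (single bag)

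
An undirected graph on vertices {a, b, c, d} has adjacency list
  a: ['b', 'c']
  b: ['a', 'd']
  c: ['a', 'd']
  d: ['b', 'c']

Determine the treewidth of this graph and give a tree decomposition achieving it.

Treewidth 2.
One such decomposition:
Bags: B1 = {a, c, d}  B2 = {a, b, d}
Tree: B1–B2

The largest bag has 3 vertices, giving width 2; this decomposition certifies tw(G) ≤ 2. The edges d–c–a–b–d form a cycle, so G is not a tree and its treewidth is at least 2. Hence tw(G) = 2 exactly.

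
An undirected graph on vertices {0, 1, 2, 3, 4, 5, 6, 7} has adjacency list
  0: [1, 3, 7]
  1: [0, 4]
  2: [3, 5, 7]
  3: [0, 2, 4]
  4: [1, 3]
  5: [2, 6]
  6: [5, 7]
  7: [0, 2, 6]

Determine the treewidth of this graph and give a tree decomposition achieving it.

Treewidth 2.
One optimal decomposition is:
Bags: B1 = {0, 1, 4}  B2 = {0, 3, 4}  B3 = {0, 3, 7}  B4 = {2, 3, 7}  B5 = {2, 6, 7}  B6 = {2, 5, 6}
Tree: B1–B2, B2–B3, B3–B4, B4–B5, B5–B6

The largest bag has 3 vertices, giving width 2; this decomposition certifies tw(G) ≤ 2. Since 1–4–3–0–1 is a cycle in G, G is not acyclic. Forests are exactly the graphs of treewidth ≤ 1, so tw(G) ≥ 2. Therefore the treewidth is 2.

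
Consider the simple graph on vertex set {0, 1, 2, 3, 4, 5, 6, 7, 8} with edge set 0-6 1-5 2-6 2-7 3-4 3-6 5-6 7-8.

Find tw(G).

A width-1 tree decomposition is:
Bags: B1 = {0, 6}  B2 = {3, 6}  B3 = {2, 6}  B4 = {5, 6}  B5 = {2, 7}  B6 = {7, 8}  B7 = {1, 5}  B8 = {3, 4}
Tree: B1–B2, B1–B3, B2–B4, B3–B5, B5–B6, B4–B7, B2–B8
The largest bag has 2 vertices, giving width 1; this decomposition certifies tw(G) ≤ 1. Since G has at least one edge (e.g. 6–0), it is not an edgeless graph, so tw(G) ≥ 1. Combining the bounds, tw(G) = 1.

1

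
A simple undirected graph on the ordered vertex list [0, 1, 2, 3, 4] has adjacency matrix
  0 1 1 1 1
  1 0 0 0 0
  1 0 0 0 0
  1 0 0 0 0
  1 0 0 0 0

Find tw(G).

A width-1 tree decomposition is:
Bags: B1 = {0, 2}  B2 = {0, 1}  B3 = {0, 4}  B4 = {0, 3}
Tree: B1–B2, B1–B3, B1–B4
The largest bag has 2 vertices, giving width 1; this decomposition certifies tw(G) ≤ 1. Any graph with an edge has treewidth ≥ 1, and G has the edge 2–0. Therefore the treewidth is 1.

1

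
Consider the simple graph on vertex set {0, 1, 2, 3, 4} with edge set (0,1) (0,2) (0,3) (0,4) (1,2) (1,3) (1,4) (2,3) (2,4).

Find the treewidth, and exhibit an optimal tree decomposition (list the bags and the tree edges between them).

Treewidth 3.
One optimal decomposition is:
Bags: B1 = {0, 1, 2, 4}  B2 = {0, 1, 2, 3}
Tree: B1–B2

The largest bag has 4 vertices, giving width 3; this decomposition certifies tw(G) ≤ 3. For the lower bound, the 4 vertices {0, 1, 2, 3} are pairwise adjacent, and any tree decomposition puts a clique entirely inside one bag — forcing width ≥ 3. Hence tw(G) = 3 exactly.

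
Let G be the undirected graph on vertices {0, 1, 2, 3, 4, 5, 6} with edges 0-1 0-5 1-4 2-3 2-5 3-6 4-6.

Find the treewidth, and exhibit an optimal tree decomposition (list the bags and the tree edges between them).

Treewidth 2.
Bags: B1 = {2, 3, 6}  B2 = {2, 5, 6}  B3 = {0, 5, 6}  B4 = {0, 1, 6}  B5 = {1, 4, 6}
Tree: B1–B2, B2–B3, B3–B4, B4–B5

Every bag has size at most 3, so the width is 3 − 1 = 2 and tw(G) ≤ 2. For the lower bound, G contains the cycle 6–3–2–5–0–1–4–6, so G is not a forest; only forests have treewidth ≤ 1, hence tw(G) ≥ 2. Combining the bounds, tw(G) = 2.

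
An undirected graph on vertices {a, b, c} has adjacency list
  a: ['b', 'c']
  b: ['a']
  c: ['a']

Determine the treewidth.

1

A width-1 tree decomposition is:
Bags: B1 = {a, b}  B2 = {a, c}
Tree: B1–B2
Every bag has size at most 2, so the width is 2 − 1 = 1 and tw(G) ≤ 1. Any graph with an edge has treewidth ≥ 1, and G has the edge a–b. Hence tw(G) = 1 exactly.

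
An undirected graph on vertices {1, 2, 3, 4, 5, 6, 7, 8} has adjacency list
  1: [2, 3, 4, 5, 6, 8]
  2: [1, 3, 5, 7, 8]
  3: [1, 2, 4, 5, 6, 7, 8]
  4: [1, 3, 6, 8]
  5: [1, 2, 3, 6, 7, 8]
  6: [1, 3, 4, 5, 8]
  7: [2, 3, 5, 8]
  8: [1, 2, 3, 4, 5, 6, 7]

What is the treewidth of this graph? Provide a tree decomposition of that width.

The largest bag has 5 vertices, giving width 4; this decomposition certifies tw(G) ≤ 4. For the lower bound, the 5 vertices {1, 3, 4, 6, 8} are pairwise adjacent, and any tree decomposition puts a clique entirely inside one bag — forcing width ≥ 4. Therefore the treewidth is 4.

Treewidth 4.
Bags: B1 = {1, 3, 4, 6, 8}  B2 = {1, 3, 5, 6, 8}  B3 = {1, 2, 3, 5, 8}  B4 = {2, 3, 5, 7, 8}
Tree: B1–B2, B2–B3, B3–B4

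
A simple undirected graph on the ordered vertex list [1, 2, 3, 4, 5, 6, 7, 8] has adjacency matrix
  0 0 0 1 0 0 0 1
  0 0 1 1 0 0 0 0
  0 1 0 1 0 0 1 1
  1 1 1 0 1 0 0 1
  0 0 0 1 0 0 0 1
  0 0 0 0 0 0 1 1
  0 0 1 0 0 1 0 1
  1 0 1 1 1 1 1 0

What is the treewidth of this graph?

A width-2 tree decomposition is:
Bags: B1 = {1, 4, 8}  B2 = {3, 4, 8}  B3 = {4, 5, 8}  B4 = {3, 7, 8}  B5 = {6, 7, 8}  B6 = {2, 3, 4}
Tree: B1–B2, B1–B3, B2–B4, B4–B5, B2–B6
Every bag has size at most 3, so the width is 3 − 1 = 2 and tw(G) ≤ 2. For the lower bound, the 3 vertices {1, 4, 8} are pairwise adjacent, and any tree decomposition puts a clique entirely inside one bag — forcing width ≥ 2. Combining the bounds, tw(G) = 2.

2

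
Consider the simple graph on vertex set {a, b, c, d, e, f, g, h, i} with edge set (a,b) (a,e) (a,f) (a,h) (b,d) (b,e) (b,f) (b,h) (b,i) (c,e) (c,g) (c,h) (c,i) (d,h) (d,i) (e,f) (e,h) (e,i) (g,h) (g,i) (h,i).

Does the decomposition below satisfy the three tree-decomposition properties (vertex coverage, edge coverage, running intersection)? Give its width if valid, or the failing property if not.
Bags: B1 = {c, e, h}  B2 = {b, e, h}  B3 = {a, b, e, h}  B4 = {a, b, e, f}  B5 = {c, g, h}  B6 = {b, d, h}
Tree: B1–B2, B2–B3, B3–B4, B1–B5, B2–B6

No — vertex i appears in no bag.

A tree decomposition must satisfy three properties: every vertex lies in some bag; for every edge, both endpoints lie together in some bag; and for every vertex, the bags containing it form a connected subtree. Here vertex i appears in no bag, so the decomposition is invalid.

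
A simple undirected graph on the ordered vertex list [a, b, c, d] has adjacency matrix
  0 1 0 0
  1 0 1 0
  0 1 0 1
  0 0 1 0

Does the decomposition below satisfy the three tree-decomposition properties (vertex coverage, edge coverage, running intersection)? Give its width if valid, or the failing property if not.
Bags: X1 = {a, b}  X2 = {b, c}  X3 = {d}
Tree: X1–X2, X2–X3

No — edge (c,d) lies in no bag.

A tree decomposition must satisfy three properties: every vertex lies in some bag; for every edge, both endpoints lie together in some bag; and for every vertex, the bags containing it form a connected subtree. Here edge (c,d) lies in no bag, so the decomposition is invalid.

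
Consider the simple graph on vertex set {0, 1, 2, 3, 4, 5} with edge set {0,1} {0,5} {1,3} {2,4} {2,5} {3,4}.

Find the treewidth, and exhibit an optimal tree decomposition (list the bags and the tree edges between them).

Every bag has size at most 3, so the width is 3 − 1 = 2 and tw(G) ≤ 2. The edges 2–5–0–1–3–4–2 form a cycle, so G is not a tree and its treewidth is at least 2. Therefore the treewidth is 2.

Treewidth 2.
One such decomposition:
Bags: B1 = {0, 2, 5}  B2 = {0, 1, 2}  B3 = {1, 2, 3}  B4 = {2, 3, 4}
Tree: B1–B2, B2–B3, B3–B4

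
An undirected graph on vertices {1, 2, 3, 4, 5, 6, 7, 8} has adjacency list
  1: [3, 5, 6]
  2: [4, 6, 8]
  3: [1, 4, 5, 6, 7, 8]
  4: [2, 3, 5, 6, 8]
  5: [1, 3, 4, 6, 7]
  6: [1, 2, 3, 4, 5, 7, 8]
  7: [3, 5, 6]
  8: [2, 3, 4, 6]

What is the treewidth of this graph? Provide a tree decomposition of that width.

Every bag has size at most 4, so the width is 4 − 1 = 3 and tw(G) ≤ 3. Conversely, {2, 4, 6, 8} is a clique of size 4, and the vertices of any clique must share a bag in every tree decomposition; so some bag has ≥ 4 vertices and tw(G) ≥ 3. Hence tw(G) = 3 exactly.

Treewidth 3.
Bags: B1 = {3, 4, 5, 6}  B2 = {1, 3, 5, 6}  B3 = {3, 4, 6, 8}  B4 = {3, 5, 6, 7}  B5 = {2, 4, 6, 8}
Tree: B1–B2, B1–B3, B1–B4, B3–B5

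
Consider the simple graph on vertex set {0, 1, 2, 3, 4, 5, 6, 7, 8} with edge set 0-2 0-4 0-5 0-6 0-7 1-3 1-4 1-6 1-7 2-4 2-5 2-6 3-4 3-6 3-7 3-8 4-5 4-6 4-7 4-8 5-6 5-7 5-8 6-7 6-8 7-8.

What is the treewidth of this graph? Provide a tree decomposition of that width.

Each bag holds 5 vertices, so the decomposition has width 4, which upper-bounds the treewidth. Conversely, {0, 2, 4, 5, 6} is a clique of size 5, and the vertices of any clique must share a bag in every tree decomposition; so some bag has ≥ 5 vertices and tw(G) ≥ 4. Hence tw(G) = 4 exactly.

Treewidth 4.
Bags: B1 = {3, 4, 6, 7, 8}  B2 = {4, 5, 6, 7, 8}  B3 = {0, 4, 5, 6, 7}  B4 = {1, 3, 4, 6, 7}  B5 = {0, 2, 4, 5, 6}
Tree: B1–B2, B2–B3, B1–B4, B3–B5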